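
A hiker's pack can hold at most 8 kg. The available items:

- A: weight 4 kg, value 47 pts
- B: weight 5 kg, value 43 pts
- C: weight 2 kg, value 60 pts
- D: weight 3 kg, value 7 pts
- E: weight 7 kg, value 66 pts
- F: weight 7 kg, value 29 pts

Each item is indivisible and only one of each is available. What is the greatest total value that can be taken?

107 pts

Check high-value combinations within 8 kg:
- A+C: weight 4+2=6, value 47+60=107
- B+C: weight 5+2=7, value 43+60=103
- C+D: weight 2+3=5, value 60+7=67
- E: weight 7, value 66
- C: weight 2, value 60
Best: 107 pts.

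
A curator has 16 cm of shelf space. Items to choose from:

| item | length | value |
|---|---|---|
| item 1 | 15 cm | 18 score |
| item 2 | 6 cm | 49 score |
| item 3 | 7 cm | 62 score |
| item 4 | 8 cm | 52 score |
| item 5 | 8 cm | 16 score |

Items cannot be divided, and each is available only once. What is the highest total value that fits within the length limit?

Check high-value combinations within 16 cm:
- item 3+item 4: length 7+8=15, value 62+52=114
- item 2+item 3: length 6+7=13, value 49+62=111
- item 2+item 4: length 6+8=14, value 49+52=101
- item 3+item 5: length 7+8=15, value 62+16=78
Best: 114 score.

114 score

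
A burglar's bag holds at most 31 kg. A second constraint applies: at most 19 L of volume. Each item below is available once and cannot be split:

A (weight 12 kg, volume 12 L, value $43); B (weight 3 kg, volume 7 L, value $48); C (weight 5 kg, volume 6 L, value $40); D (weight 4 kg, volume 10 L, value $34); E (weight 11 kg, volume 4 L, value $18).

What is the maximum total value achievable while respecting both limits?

$106

Feasible sets respecting both limits:
- B+C+E: weight 19, volume 17, value 106
- A+B: weight 15, volume 19, value 91
- B+C: weight 8, volume 13, value 88
Best: $106.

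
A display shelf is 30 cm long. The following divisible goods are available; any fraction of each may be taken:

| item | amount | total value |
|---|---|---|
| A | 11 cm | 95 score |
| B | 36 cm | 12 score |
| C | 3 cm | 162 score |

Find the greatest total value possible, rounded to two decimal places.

Take in order of value per unit:
- C (162/3 per unit): all 3 → value 162, running total 162.00
- A (95/11 per unit): all 11 → value 95, running total 257.00
- B (12/36 per unit): 16 of 36 → value 16×12/36 = 5.3333, running total 262.33
Total 262.33.

262.33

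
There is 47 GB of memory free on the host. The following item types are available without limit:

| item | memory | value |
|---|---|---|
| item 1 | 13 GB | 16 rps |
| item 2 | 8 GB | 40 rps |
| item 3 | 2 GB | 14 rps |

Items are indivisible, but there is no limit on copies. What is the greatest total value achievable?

322 rps

Best value-per-unit is item 3 at 14/2, and filling with it alone uses memory 23×2=46. No mix of the others beats 23×14 = 322.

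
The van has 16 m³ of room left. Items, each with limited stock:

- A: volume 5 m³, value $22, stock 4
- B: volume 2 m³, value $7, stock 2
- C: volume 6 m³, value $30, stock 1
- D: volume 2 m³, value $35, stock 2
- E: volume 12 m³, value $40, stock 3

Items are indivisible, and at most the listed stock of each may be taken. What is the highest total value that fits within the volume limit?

$122

Best selections within volume 16 and stock limits:
- 1×A + 1×C + 2×D: volume 15, value 122
- 2×A + 1×B + 2×D: volume 16, value 121
- 2×B + 1×C + 2×D: volume 14, value 114
- 2×A + 2×D: volume 14, value 114
Best: $122.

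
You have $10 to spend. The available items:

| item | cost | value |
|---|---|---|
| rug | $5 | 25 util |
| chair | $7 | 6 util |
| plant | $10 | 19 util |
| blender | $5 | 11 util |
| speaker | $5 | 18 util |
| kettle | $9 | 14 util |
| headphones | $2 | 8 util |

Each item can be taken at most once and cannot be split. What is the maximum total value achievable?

43 util

Check high-value combinations within $10:
- rug+speaker: cost 5+5=10, value 25+18=43
- rug+blender: cost 5+5=10, value 25+11=36
- rug+headphones: cost 5+2=7, value 25+8=33
Best: 43 util.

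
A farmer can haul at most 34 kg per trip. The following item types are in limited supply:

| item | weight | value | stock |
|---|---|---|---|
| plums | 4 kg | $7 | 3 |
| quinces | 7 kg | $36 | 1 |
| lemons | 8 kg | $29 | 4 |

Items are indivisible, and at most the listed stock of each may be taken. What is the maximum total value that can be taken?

$123

Top feasible selections:
- 1×quinces + 3×lemons: weight 31, value 123
- 4×lemons: weight 32, value 116
Best: $123.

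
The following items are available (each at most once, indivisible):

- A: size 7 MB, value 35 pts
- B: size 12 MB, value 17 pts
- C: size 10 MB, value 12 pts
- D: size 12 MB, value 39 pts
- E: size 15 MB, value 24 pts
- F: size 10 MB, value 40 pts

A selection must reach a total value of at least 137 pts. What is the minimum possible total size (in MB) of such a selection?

44

Subsets with value ≥ 137, sorted by total size:
- A+D+E+F: size 44, value 138
- A+B+C+D+F: size 51, value 143
- A+C+D+E+F: size 54, value 150
- A+B+D+E+F: size 56, value 155
Minimum size: 44 MB.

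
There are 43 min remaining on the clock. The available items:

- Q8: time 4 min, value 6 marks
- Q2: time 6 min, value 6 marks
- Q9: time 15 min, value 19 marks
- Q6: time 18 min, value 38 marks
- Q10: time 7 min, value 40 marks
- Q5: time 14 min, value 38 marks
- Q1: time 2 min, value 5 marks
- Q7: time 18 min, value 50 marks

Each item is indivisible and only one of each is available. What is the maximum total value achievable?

Check high-value combinations within 43 min:
- Q8+Q10+Q5+Q7: time 4+7+14+18=43, value 6+40+38+50=134
- Q10+Q5+Q1+Q7: time 7+14+2+18=41, value 40+38+5+50=133
- Q10+Q5+Q7: time 7+14+18=39, value 40+38+50=128
- Q6+Q10+Q7: time 18+7+18=43, value 38+40+50=128
Best: 134 marks.

134 marks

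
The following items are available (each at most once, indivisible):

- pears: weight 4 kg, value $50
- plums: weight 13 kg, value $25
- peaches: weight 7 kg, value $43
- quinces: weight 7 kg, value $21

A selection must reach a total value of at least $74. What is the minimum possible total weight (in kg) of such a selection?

11

Subsets with value ≥ 74, sorted by total weight:
- pears+peaches: weight 11, value 93
- pears+plums: weight 17, value 75
Minimum weight: 11 kg.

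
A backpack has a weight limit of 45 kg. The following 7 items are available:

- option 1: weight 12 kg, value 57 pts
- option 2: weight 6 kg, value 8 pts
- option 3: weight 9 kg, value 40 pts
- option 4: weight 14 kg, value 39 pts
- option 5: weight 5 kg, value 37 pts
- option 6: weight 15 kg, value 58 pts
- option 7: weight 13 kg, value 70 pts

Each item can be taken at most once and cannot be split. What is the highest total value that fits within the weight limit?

222 pts

This is a 0/1 knapsack; check combinations near the capacity.
- option 1+option 5+option 6+option 7: weight 12+5+15+13=45, value 57+37+58+70=222
- option 1+option 2+option 3+option 5+option 7: weight 12+6+9+5+13=45, value 57+8+40+37+70=212
- option 3+option 5+option 6+option 7: weight 9+5+15+13=42, value 40+37+58+70=205
- option 1+option 3+option 5+option 7: weight 12+9+5+13=39, value 57+40+37+70=204
Best: 222 pts.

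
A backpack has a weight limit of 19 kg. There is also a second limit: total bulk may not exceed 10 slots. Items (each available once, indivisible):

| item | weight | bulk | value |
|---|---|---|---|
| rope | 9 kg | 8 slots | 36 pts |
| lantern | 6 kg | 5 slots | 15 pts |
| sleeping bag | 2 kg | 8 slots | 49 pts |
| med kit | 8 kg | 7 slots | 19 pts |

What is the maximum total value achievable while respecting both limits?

Feasible sets respecting both limits:
- sleeping bag: weight 2, bulk 8, value 49
- rope: weight 9, bulk 8, value 36
- med kit: weight 8, bulk 7, value 19
- lantern: weight 6, bulk 5, value 15
Best: 49 pts.

49 pts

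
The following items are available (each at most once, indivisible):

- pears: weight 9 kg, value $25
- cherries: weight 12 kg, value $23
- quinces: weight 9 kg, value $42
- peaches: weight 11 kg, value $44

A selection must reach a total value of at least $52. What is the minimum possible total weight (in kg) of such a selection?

Subsets with value ≥ 52, sorted by total weight:
- pears+quinces: weight 18, value 67
- quinces+peaches: weight 20, value 86
- pears+peaches: weight 20, value 69
Minimum weight: 18 kg.

18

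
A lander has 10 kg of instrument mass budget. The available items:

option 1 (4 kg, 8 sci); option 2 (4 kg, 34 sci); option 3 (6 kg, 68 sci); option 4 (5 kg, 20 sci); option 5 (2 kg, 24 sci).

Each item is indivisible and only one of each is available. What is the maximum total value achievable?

Check high-value combinations within 10 kg:
- option 2+option 3: mass 4+6=10, value 34+68=102
- option 3+option 5: mass 6+2=8, value 68+24=92
- option 1+option 3: mass 4+6=10, value 8+68=76
- option 3: mass 6, value 68
- option 1+option 2+option 5: mass 4+4+2=10, value 8+34+24=66
Best: 102 sci.

102 sci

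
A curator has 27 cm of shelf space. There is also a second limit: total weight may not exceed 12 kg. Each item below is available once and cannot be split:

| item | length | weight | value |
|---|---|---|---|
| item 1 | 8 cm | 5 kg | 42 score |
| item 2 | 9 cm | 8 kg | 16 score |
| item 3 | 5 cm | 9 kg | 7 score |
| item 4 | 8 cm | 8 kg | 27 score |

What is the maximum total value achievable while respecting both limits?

Feasible sets respecting both limits:
- item 1: length 8, weight 5, value 42
- item 4: length 8, weight 8, value 27
- item 2: length 9, weight 8, value 16
- item 3: length 5, weight 9, value 7
Best: 42 score.

42 score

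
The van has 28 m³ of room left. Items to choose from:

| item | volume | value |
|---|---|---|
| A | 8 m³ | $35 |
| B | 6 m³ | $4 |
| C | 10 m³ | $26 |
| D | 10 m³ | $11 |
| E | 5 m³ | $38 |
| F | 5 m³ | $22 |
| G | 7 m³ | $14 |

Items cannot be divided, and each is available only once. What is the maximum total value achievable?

$121

Check high-value combinations within 28 m³:
- A+C+E+F: volume 8+10+5+5=28, value 35+26+38+22=121
- A+E+F+G: volume 8+5+5+7=25, value 35+38+22+14=109
- A+D+E+F: volume 8+10+5+5=28, value 35+11+38+22=106
- C+E+F+G: volume 10+5+5+7=27, value 26+38+22+14=100
Best: $121.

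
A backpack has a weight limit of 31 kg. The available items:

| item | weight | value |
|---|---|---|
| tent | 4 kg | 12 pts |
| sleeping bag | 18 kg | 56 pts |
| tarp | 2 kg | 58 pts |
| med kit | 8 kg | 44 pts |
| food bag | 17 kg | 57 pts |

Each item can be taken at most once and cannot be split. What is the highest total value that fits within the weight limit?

171 pts

Check high-value combinations within 31 kg:
- tent+tarp+med kit+food bag: weight 4+2+8+17=31, value 12+58+44+57=171
- tarp+med kit+food bag: weight 2+8+17=27, value 58+44+57=159
- sleeping bag+tarp+med kit: weight 18+2+8=28, value 56+58+44=158
Best: 171 pts.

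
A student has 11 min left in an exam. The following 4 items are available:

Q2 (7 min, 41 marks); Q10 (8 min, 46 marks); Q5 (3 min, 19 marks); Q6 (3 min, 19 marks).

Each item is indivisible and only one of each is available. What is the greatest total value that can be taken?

65 marks

This is a 0/1 knapsack; check combinations near the capacity.
- Q10+Q5: time 8+3=11, value 46+19=65
- Q10+Q6: time 8+3=11, value 46+19=65
- Q2+Q5: time 7+3=10, value 41+19=60
- Q2+Q6: time 7+3=10, value 41+19=60
Best: 65 marks.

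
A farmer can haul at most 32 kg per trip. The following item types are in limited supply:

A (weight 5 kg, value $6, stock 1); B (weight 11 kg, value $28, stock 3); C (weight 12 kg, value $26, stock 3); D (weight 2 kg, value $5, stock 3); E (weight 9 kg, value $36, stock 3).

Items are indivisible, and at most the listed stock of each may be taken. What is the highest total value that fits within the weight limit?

$118

Best selections within weight 32 and stock limits:
- 2×D + 3×E: weight 31, value 118
- 1×A + 3×E: weight 32, value 114
- 1×D + 3×E: weight 29, value 113
- 3×E: weight 27, value 108
Best: $118.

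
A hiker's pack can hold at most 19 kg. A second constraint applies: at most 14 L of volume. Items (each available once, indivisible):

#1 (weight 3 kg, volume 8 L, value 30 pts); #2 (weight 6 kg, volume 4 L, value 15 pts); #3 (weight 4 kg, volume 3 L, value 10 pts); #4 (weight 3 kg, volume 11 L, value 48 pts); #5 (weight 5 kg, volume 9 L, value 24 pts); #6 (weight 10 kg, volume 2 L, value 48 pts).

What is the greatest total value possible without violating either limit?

Feasible sets respecting both limits:
- #4+#6: weight 13, volume 13, value 96
- #1+#2+#6: weight 19, volume 14, value 93
- #1+#3+#6: weight 17, volume 13, value 88
Best: 96 pts.

96 pts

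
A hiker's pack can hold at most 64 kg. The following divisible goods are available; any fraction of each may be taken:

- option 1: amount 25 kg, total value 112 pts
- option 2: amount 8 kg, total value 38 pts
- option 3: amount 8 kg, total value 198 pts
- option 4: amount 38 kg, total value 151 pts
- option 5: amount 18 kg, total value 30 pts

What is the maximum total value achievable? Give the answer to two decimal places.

439.39

Take in order of value per unit:
- option 3 (198/8 per unit): all 8 → value 198, running total 198.00
- option 2 (38/8 per unit): all 8 → value 38, running total 236.00
- option 1 (112/25 per unit): all 25 → value 112, running total 348.00
- option 4 (151/38 per unit): 23 of 38 → value 23×151/38 = 91.3947, running total 439.39
Total 439.39.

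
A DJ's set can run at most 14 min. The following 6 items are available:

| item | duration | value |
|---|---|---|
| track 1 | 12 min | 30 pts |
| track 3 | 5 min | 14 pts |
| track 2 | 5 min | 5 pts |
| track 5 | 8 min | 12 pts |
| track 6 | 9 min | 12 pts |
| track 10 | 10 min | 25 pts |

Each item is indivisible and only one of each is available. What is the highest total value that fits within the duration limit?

Check high-value combinations within 14 min:
- track 1: duration 12, value 30
- track 3+track 5: duration 5+8=13, value 14+12=26
- track 3+track 6: duration 5+9=14, value 14+12=26
Best: 30 pts.

30 pts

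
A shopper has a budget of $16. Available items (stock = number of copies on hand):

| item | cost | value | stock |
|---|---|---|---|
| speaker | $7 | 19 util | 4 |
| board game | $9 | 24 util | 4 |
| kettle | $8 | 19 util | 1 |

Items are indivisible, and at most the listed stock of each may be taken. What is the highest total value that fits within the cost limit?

43 util

Best selections within cost 16 and stock limits:
- 1×speaker + 1×board game: cost 16, value 43
- 2×speaker: cost 14, value 38
Best: 43 util.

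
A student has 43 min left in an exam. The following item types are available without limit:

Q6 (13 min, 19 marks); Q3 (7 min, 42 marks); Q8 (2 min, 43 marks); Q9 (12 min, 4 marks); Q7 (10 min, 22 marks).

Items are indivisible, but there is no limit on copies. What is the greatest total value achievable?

Best value-per-unit is Q8 at 43/2, and filling with it alone uses time 21×2=42. No mix of the others beats 21×43 = 903.

903 marks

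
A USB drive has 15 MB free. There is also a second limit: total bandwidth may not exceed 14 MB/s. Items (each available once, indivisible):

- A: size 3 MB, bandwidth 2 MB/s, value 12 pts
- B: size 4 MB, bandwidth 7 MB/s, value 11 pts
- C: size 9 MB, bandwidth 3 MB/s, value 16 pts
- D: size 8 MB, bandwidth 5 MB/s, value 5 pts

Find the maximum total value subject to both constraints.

Feasible sets respecting both limits:
- A+C: size 12, bandwidth 5, value 28
- A+B+D: size 15, bandwidth 14, value 28
- B+C: size 13, bandwidth 10, value 27
Best: 28 pts.

28 pts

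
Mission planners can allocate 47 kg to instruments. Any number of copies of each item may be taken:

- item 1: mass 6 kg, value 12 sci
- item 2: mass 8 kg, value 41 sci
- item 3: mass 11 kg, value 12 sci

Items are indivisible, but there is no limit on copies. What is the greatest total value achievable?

Best value-per-unit is item 2 at 41/8; filling with it alone gives 5×41 = 205.
Optimal mix: 1×item 1 + 5×item 2 → mass 46, value 217.

217 sci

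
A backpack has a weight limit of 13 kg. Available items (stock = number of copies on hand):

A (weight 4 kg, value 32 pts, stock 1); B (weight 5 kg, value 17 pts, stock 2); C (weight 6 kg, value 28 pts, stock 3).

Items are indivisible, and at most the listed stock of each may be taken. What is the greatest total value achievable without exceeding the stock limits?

60 pts

Best selections within weight 13 and stock limits:
- 1×A + 1×C: weight 10, value 60
- 2×C: weight 12, value 56
- 1×A + 1×B: weight 9, value 49
- 1×B + 1×C: weight 11, value 45
Best: 60 pts.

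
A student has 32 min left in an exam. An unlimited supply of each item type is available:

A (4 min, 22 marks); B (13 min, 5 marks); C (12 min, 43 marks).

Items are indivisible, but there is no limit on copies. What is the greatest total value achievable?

176 marks

Best value-per-unit is A at 22/4, and filling with it alone uses time 8×4=32. No mix of the others beats 8×22 = 176.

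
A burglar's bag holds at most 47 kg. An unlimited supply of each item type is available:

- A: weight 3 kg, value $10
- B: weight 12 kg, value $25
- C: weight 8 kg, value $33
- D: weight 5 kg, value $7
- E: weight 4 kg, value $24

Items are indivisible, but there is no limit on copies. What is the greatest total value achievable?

$274

Best value-per-unit is E at 24/4; filling with it alone gives 11×24 = 264.
Optimal mix: 1×A + 11×E → weight 47, value 274.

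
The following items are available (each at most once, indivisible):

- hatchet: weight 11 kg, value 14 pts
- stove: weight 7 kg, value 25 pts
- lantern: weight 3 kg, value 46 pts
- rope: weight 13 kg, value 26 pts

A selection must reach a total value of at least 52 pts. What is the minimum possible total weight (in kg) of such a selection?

10

Subsets with value ≥ 52, sorted by total weight:
- stove+lantern: weight 10, value 71
- hatchet+lantern: weight 14, value 60
- lantern+rope: weight 16, value 72
Minimum weight: 10 kg.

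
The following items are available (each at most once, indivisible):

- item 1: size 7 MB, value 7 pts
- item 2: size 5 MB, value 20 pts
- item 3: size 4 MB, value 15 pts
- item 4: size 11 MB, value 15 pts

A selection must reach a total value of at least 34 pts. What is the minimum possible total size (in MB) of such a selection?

9

Subsets with value ≥ 34, sorted by total size:
- item 2+item 3: size 9, value 35
- item 1+item 2+item 3: size 16, value 42
- item 2+item 4: size 16, value 35
- item 2+item 3+item 4: size 20, value 50
Minimum size: 9 MB.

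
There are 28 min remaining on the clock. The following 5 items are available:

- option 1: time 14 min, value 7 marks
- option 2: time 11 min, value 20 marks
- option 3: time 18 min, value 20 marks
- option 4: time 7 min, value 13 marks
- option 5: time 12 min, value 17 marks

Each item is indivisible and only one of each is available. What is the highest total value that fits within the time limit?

37 marks

Check high-value combinations within 28 min:
- option 2+option 5: time 11+12=23, value 20+17=37
- option 2+option 4: time 11+7=18, value 20+13=33
- option 3+option 4: time 18+7=25, value 20+13=33
- option 4+option 5: time 7+12=19, value 13+17=30
Best: 37 marks.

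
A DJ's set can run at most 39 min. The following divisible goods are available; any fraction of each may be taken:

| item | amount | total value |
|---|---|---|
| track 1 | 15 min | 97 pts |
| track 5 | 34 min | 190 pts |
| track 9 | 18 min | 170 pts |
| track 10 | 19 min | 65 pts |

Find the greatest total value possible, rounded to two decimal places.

Take in order of value per unit:
- track 9 (170/18 per unit): all 18 → value 170, running total 170.00
- track 1 (97/15 per unit): all 15 → value 97, running total 267.00
- track 5 (190/34 per unit): 6 of 34 → value 6×190/34 = 33.5294, running total 300.53
Total 300.53.

300.53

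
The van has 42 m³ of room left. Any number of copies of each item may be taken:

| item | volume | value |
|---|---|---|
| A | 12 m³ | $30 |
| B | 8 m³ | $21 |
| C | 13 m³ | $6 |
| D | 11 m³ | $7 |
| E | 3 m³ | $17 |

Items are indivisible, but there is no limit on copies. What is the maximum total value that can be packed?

Best value-per-unit is E at 17/3, and filling with it alone uses volume 14×3=42. No mix of the others beats 14×17 = 238.

$238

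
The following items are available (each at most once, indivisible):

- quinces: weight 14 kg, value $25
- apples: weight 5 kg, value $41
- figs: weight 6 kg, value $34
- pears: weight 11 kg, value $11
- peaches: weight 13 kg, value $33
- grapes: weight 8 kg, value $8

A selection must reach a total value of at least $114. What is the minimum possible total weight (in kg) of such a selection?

32

Subsets with value ≥ 114, sorted by total weight:
- apples+figs+peaches+grapes: weight 32, value 116
- apples+figs+pears+peaches: weight 35, value 119
- quinces+apples+figs+peaches: weight 38, value 133
- apples+figs+pears+peaches+grapes: weight 43, value 127
Minimum weight: 32 kg.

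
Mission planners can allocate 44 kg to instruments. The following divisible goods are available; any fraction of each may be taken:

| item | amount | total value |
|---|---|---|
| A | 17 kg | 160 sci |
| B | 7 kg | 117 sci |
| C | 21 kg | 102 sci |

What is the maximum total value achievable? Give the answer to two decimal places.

Take in order of value per unit:
- B (117/7 per unit): all 7 → value 117, running total 117.00
- A (160/17 per unit): all 17 → value 160, running total 277.00
- C (102/21 per unit): 20 of 21 → value 20×102/21 = 97.1429, running total 374.14
Total 374.14.

374.14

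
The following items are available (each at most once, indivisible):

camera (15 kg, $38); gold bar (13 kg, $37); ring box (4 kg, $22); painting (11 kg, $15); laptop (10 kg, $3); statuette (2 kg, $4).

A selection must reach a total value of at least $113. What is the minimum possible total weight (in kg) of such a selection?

Subsets with value ≥ 113, sorted by total weight:
- camera+gold bar+ring box+painting+statuette: weight 45, value 116
- camera+gold bar+ring box+painting+laptop: weight 53, value 115
Minimum weight: 45 kg.

45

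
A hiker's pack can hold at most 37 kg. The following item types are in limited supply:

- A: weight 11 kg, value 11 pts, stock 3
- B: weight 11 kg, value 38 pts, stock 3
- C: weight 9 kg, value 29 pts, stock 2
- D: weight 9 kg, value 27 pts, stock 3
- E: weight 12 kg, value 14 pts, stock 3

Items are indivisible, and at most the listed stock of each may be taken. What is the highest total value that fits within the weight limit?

114 pts

Top feasible selections:
- 3×B: weight 33, value 114
- 2×C + 2×D: weight 36, value 112
- 1×C + 3×D: weight 36, value 110
Best: 114 pts.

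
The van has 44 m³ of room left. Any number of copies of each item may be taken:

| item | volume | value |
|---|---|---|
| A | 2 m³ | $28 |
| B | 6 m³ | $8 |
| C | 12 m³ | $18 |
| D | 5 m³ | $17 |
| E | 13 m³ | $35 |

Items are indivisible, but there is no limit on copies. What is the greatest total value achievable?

$616

Best value-per-unit is A at 28/2, and filling with it alone uses volume 22×2=44. No mix of the others beats 22×28 = 616.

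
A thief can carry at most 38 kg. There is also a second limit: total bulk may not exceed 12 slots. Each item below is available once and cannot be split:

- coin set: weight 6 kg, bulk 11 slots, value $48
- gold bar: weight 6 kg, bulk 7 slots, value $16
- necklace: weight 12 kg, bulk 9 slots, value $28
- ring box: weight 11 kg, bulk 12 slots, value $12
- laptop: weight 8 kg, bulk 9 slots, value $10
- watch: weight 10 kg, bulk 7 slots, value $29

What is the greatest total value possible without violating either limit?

Feasible sets respecting both limits:
- coin set: weight 6, bulk 11, value 48
- watch: weight 10, bulk 7, value 29
- necklace: weight 12, bulk 9, value 28
- gold bar: weight 6, bulk 7, value 16
Best: $48.

$48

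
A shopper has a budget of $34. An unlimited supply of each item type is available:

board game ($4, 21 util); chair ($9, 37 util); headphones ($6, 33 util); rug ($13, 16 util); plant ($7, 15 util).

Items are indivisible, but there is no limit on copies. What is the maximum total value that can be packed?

Best value-per-unit is headphones at 33/6; filling with it alone gives 5×33 = 165.
Optimal mix: 1×board game + 5×headphones → cost 34, value 186.

186 util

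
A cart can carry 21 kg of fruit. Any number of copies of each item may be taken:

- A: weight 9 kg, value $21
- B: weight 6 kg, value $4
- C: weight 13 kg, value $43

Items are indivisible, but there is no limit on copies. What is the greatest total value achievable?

$47

Best value-per-unit is C at 43/13; filling with it alone gives 1×43 = 43.
Optimal mix: 1×B + 1×C → weight 19, value 47.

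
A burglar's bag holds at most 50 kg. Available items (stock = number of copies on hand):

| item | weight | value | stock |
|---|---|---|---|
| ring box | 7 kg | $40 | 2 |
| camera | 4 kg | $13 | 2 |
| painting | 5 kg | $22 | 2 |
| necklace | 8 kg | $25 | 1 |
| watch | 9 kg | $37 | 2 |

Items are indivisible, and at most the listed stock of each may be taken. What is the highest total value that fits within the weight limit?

$224

Best selections within weight 50 and stock limits:
- 2×ring box + 2×camera + 2×painting + 2×watch: weight 50, value 224
- 2×ring box + 2×painting + 1×necklace + 2×watch: weight 50, value 223
Best: $224.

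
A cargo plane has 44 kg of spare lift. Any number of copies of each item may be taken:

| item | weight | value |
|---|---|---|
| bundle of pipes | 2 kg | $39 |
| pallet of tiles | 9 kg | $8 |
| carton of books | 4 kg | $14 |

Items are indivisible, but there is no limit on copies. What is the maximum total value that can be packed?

Best value-per-unit is bundle of pipes at 39/2, and filling with it alone uses weight 22×2=44. No mix of the others beats 22×39 = 858.

$858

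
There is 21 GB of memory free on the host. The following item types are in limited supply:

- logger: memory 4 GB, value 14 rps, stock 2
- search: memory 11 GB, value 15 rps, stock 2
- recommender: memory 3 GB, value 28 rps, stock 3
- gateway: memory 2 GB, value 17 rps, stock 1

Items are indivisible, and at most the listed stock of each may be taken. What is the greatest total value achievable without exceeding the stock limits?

129 rps

Best selections within memory 21 and stock limits:
- 2×logger + 3×recommender + 1×gateway: memory 19, value 129
- 1×logger + 3×recommender + 1×gateway: memory 15, value 115
- 2×logger + 3×recommender: memory 17, value 112
Best: 129 rps.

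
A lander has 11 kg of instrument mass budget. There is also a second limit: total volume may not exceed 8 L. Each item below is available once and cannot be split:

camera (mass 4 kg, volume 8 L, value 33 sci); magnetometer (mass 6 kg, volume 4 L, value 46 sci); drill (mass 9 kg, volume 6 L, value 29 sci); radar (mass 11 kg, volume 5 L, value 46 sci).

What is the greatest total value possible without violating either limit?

46 sci

Feasible sets respecting both limits:
- magnetometer: mass 6, volume 4, value 46
- radar: mass 11, volume 5, value 46
- camera: mass 4, volume 8, value 33
- drill: mass 9, volume 6, value 29
Best: 46 sci.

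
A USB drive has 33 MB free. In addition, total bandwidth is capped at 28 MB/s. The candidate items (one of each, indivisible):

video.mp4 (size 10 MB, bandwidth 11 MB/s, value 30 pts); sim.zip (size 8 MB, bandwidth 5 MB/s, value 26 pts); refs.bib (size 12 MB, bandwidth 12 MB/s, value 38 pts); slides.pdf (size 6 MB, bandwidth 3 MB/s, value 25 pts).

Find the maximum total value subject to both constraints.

Feasible sets respecting both limits:
- video.mp4+sim.zip+refs.bib: size 30, bandwidth 28, value 94
- video.mp4+refs.bib+slides.pdf: size 28, bandwidth 26, value 93
- sim.zip+refs.bib+slides.pdf: size 26, bandwidth 20, value 89
- video.mp4+sim.zip+slides.pdf: size 24, bandwidth 19, value 81
Best: 94 pts.

94 pts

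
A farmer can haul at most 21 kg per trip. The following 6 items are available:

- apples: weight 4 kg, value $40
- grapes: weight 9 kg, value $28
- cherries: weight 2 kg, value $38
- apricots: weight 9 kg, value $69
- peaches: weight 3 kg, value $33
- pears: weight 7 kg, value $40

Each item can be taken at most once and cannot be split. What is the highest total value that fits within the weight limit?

$180

This is a 0/1 knapsack; check combinations near the capacity.
- apples+cherries+apricots+peaches: weight 4+2+9+3=18, value 40+38+69+33=180
- cherries+apricots+peaches+pears: weight 2+9+3+7=21, value 38+69+33+40=180
- apples+cherries+peaches+pears: weight 4+2+3+7=16, value 40+38+33+40=151
- apples+apricots+pears: weight 4+9+7=20, value 40+69+40=149
Best: $180.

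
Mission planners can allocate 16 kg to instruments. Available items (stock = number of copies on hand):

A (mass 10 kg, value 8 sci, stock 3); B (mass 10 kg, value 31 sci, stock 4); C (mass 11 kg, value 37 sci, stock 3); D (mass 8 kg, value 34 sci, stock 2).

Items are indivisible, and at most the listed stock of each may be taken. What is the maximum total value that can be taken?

68 sci

Top feasible selections:
- 2×D: mass 16, value 68
- 1×C: mass 11, value 37
- 1×D: mass 8, value 34
Best: 68 sci.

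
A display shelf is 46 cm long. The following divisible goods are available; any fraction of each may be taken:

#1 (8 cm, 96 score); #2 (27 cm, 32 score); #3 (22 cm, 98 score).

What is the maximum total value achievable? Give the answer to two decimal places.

212.96

Take in order of value per unit:
- #1 (96/8 per unit): all 8 → value 96, running total 96.00
- #3 (98/22 per unit): all 22 → value 98, running total 194.00
- #2 (32/27 per unit): 16 of 27 → value 16×32/27 = 18.9630, running total 212.96
Total 212.96.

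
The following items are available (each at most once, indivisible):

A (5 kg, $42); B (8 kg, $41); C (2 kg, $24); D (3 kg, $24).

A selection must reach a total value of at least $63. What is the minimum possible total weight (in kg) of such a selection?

Subsets with value ≥ 63, sorted by total weight:
- A+C: weight 7, value 66
- A+D: weight 8, value 66
- A+C+D: weight 10, value 90
- B+C: weight 10, value 65
Minimum weight: 7 kg.

7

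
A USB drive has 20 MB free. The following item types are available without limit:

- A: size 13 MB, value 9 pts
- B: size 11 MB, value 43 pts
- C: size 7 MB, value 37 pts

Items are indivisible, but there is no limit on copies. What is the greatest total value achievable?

80 pts

Best value-per-unit is C at 37/7; filling with it alone gives 2×37 = 74.
Optimal mix: 1×B + 1×C → size 18, value 80.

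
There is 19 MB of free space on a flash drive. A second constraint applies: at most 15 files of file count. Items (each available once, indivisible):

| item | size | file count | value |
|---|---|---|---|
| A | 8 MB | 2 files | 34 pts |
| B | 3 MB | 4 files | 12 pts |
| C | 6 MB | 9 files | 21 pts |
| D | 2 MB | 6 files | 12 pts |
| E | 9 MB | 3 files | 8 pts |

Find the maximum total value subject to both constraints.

Feasible sets respecting both limits:
- A+B+C: size 17, file count 15, value 67
- A+B+D: size 13, file count 12, value 58
- A+C: size 14, file count 11, value 55
Best: 67 pts.

67 pts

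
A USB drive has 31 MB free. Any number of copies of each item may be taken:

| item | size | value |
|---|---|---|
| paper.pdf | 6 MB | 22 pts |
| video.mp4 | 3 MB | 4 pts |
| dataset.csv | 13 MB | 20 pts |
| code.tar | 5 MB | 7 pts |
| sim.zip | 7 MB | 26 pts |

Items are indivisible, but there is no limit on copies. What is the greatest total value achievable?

114 pts

Best value-per-unit is sim.zip at 26/7; filling with it alone gives 4×26 = 104.
Optimal mix: 4×paper.pdf + 1×sim.zip → size 31, value 114.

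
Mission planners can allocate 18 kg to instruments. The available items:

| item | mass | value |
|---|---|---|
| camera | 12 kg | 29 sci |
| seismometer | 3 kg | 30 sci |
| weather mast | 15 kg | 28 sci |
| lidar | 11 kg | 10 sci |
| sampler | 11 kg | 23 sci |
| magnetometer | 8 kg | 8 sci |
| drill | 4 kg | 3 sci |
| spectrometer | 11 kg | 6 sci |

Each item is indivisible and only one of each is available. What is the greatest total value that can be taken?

59 sci

Check high-value combinations within 18 kg:
- camera+seismometer: mass 12+3=15, value 29+30=59
- seismometer+weather mast: mass 3+15=18, value 30+28=58
- seismometer+sampler+drill: mass 3+11+4=18, value 30+23+3=56
- seismometer+sampler: mass 3+11=14, value 30+23=53
Best: 59 sci.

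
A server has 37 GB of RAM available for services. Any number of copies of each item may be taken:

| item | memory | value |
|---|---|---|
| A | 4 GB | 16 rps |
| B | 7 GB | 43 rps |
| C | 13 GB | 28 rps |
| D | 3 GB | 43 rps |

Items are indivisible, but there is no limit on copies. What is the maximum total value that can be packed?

516 rps

Best value-per-unit is D at 43/3, and filling with it alone uses memory 12×3=36. No mix of the others beats 12×43 = 516.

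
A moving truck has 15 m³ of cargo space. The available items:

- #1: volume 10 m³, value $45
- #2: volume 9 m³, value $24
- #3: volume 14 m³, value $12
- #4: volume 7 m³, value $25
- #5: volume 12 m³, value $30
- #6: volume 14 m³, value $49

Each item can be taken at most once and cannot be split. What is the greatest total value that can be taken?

Check high-value combinations within 15 m³:
- #6: volume 14, value 49
- #1: volume 10, value 45
- #5: volume 12, value 30
- #4: volume 7, value 25
- #2: volume 9, value 24
Best: $49.

$49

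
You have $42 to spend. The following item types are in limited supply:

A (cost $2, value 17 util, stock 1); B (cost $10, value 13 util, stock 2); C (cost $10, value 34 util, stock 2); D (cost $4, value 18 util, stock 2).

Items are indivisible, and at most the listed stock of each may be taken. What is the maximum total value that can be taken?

Top feasible selections:
- 1×A + 1×B + 2×C + 2×D: cost 40, value 134
- 1×A + 2×C + 2×D: cost 30, value 121
- 1×B + 2×C + 2×D: cost 38, value 117
Best: 134 util.

134 util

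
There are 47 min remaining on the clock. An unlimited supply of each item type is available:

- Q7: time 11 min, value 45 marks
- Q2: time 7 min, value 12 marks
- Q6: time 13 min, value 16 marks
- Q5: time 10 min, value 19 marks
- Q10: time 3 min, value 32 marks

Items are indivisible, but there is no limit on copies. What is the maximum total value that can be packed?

480 marks

Best value-per-unit is Q10 at 32/3, and filling with it alone uses time 15×3=45. No mix of the others beats 15×32 = 480.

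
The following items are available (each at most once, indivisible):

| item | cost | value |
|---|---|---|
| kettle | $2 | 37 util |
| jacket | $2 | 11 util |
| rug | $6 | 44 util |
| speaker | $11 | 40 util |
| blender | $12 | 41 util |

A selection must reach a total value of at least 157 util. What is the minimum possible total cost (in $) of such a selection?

31

Subsets with value ≥ 157, sorted by total cost:
- kettle+rug+speaker+blender: cost 31, value 162
- kettle+jacket+rug+speaker+blender: cost 33, value 173
Minimum cost: 31 $.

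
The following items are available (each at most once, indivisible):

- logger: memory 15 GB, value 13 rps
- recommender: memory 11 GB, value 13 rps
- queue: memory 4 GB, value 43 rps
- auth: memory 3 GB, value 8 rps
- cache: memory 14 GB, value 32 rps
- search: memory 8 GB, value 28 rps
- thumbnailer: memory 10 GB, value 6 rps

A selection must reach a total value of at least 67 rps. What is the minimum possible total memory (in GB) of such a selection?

12

Subsets with value ≥ 67, sorted by total memory:
- queue+search: memory 12, value 71
- queue+auth+search: memory 15, value 79
Minimum memory: 12 GB.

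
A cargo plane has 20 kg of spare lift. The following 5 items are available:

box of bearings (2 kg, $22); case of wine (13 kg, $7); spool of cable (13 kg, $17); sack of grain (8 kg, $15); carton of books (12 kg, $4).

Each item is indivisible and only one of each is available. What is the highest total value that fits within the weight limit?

$39

Check high-value combinations within 20 kg:
- box of bearings+spool of cable: weight 2+13=15, value 22+17=39
- box of bearings+sack of grain: weight 2+8=10, value 22+15=37
- box of bearings+case of wine: weight 2+13=15, value 22+7=29
- box of bearings+carton of books: weight 2+12=14, value 22+4=26
Best: $39.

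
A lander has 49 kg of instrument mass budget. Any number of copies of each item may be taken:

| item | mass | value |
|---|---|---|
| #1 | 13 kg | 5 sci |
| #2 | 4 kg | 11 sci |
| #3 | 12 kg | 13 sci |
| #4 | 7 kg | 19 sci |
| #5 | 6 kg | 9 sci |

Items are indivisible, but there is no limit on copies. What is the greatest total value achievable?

Best value-per-unit is #2 at 11/4; filling with it alone gives 12×11 = 132.
Optimal mix: 7×#2 + 3×#4 → mass 49, value 134.

134 sci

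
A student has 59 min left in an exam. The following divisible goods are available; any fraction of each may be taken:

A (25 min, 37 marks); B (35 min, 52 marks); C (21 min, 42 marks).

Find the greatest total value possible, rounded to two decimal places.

Take in order of value per unit:
- C (42/21 per unit): all 21 → value 42, running total 42.00
- B (52/35 per unit): all 35 → value 52, running total 94.00
- A (37/25 per unit): 3 of 25 → value 3×37/25 = 4.4400, running total 98.44
Total 98.44.

98.44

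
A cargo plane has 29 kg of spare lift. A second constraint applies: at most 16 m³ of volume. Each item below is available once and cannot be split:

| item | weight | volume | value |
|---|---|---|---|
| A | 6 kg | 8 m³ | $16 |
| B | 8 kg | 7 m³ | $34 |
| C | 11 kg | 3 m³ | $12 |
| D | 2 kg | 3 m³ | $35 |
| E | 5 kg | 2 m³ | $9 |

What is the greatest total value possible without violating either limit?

Feasible sets respecting both limits:
- B+C+D+E: weight 26, volume 15, value 90
- B+C+D: weight 21, volume 13, value 81
- B+D+E: weight 15, volume 12, value 78
Best: $90.

$90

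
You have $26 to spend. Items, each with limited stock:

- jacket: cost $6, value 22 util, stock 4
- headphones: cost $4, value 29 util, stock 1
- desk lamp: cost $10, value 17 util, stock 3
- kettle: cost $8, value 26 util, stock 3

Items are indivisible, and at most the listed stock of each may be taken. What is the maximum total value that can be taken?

Best selections within cost 26 and stock limits:
- 1×jacket + 1×headphones + 2×kettle: cost 26, value 103
- 2×jacket + 1×headphones + 1×kettle: cost 24, value 99
Best: 103 util.

103 util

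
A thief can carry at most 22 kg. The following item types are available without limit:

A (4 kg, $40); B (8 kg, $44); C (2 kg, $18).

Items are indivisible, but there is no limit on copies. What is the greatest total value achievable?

Best value-per-unit is A at 40/4; filling with it alone gives 5×40 = 200.
Optimal mix: 5×A + 1×C → weight 22, value 218.

$218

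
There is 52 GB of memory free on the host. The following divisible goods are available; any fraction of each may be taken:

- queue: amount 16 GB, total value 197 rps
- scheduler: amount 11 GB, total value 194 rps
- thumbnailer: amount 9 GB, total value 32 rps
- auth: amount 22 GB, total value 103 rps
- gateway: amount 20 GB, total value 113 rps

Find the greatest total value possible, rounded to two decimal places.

527.41

Take in order of value per unit:
- scheduler (194/11 per unit): all 11 → value 194, running total 194.00
- queue (197/16 per unit): all 16 → value 197, running total 391.00
- gateway (113/20 per unit): all 20 → value 113, running total 504.00
- auth (103/22 per unit): 5 of 22 → value 5×103/22 = 23.4091, running total 527.41
Total 527.41.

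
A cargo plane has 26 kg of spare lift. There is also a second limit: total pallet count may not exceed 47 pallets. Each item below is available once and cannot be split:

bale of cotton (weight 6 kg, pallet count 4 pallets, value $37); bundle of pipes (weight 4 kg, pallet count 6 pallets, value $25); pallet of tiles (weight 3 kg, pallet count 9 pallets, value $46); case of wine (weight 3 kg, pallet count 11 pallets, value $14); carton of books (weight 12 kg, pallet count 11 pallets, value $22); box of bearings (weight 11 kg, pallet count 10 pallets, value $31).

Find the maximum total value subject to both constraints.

Feasible sets respecting both limits:
- bale of cotton+bundle of pipes+pallet of tiles+box of bearings: weight 24, pallet count 29, value 139
- bale of cotton+bundle of pipes+pallet of tiles+carton of books: weight 25, pallet count 30, value 130
- bale of cotton+pallet of tiles+case of wine+box of bearings: weight 23, pallet count 34, value 128
Best: $139.

$139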